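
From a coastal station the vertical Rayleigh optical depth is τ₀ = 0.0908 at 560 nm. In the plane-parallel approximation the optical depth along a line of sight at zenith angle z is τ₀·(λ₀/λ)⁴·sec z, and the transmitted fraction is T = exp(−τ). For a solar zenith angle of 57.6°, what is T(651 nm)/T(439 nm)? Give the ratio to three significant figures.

1.43

Airmass: sec 57.6° = 1.8663.
τ(651 nm) = 0.0908 × (560/651)⁴ × 1.8663 = 0.0908 × 0.5476 × 1.8663 = 0.0928.
τ(439 nm) = 0.0908 × (560/439)⁴ × 1.8663 = 0.0908 × 2.6479 × 1.8663 = 0.4487.
T(651)/T(439) = exp(τ_B − τ_A) = exp(0.3559) = 1.4275.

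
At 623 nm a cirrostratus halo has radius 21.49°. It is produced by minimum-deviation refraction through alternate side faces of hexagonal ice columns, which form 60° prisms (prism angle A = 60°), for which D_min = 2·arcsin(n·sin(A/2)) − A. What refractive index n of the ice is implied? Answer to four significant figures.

1.305

Rearranging: n = sin((D_min + A)/2) / sin(A/2).
(D_min + A)/2 = (21.49° + 60°)/2 = 40.745°.
n = sin 40.745° / sin 30° = 0.6527 / 0.5000 = 1.3054.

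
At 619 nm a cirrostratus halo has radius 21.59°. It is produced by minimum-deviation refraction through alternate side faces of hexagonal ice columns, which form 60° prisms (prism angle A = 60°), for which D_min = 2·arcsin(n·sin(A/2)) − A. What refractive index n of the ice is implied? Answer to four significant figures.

1.307

Rearranging: n = sin((D_min + A)/2) / sin(A/2).
(D_min + A)/2 = (21.59° + 60°)/2 = 40.795°.
n = sin 40.795° / sin 30° = 0.6534 / 0.5000 = 1.3067.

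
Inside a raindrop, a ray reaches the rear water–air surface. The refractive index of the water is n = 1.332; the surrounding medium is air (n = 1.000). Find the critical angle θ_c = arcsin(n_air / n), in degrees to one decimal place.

sin θ_c = n_air / n = 1.000 / 1.332 = 0.7508.
θ_c = arcsin(0.7508) = 48.66°.

48.7°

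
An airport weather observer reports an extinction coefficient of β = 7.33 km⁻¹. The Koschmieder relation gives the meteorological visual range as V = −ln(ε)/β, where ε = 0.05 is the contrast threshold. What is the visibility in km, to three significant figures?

0.409 km

V = −ln(0.05) / 7.33 = 2.996 / 7.33 = 0.4087 km.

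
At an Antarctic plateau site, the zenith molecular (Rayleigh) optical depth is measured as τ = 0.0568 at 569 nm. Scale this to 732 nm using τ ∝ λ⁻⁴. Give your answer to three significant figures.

τ(732 nm) = τ(569 nm) × (569/732)⁴ = 0.0568 × (0.7773)⁴ = 0.0568 × 0.3651 = 0.0207.

0.0207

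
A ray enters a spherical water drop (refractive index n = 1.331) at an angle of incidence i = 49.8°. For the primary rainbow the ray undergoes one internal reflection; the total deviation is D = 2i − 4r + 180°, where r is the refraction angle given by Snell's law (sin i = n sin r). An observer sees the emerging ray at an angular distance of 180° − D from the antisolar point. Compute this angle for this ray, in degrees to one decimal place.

40.5°

sin r = sin 49.8° / 1.331 = 0.7638/1.331 = 0.5739; r = 35.02°.
D = 2·49.8° − 4·35.02° + 180° = 99.60° − 140.08° + 180° = 139.52°.
Angle from antisolar point = 180° − D = 40.48°.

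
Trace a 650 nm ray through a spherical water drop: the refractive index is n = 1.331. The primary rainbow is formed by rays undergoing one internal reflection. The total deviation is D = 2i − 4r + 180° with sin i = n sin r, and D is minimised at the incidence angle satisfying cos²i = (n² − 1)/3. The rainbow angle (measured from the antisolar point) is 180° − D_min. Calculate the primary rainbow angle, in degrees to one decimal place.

42.4°

cos²i = (1.77156 − 1)/3 = 0.25719; i = arccos(0.50714) = 59.527°.
sin r = sin 59.527°/1.331 = 0.64753; r = 40.356°.
D_min = 2·59.527° − 4·40.356° + 180° = 137.630°.
Rainbow angle = 180° − D_min = 42.370°.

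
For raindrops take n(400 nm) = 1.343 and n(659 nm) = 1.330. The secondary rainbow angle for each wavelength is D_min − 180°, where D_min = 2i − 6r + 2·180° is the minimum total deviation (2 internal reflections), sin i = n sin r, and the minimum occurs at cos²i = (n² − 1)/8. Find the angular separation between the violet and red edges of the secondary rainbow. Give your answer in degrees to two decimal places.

3.38°

At 400 nm (n = 1.343): cos²i = 0.10046 → i = 71.522°, r = 44.928°, D_min = 233.478°, rainbow angle = 53.478°.
At 659 nm (n = 1.330): cos²i = 0.09611 → i = 71.940°, r = 45.630°, D_min = 230.101°, rainbow angle = 50.101°.
Angular width = |53.478° − 50.101°| = 3.377°.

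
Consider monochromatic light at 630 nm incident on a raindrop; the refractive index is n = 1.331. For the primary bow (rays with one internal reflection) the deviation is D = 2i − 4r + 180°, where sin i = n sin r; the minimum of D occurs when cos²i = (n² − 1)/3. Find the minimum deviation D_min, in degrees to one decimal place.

cos²i = (1.77156 − 1)/3 = 0.25719; i = arccos(0.50714) = 59.527°.
sin r = sin 59.527°/1.331 = 0.64753; r = 40.356°.
D_min = 2·59.527° − 4·40.356° + 180° = 137.630°.

137.6°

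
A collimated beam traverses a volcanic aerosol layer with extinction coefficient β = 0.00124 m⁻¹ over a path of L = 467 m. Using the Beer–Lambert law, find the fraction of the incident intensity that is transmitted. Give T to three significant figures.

0.560

τ = β·L = 0.00124 × 467 = 0.5791.
T = exp(−0.5791) = 0.5604.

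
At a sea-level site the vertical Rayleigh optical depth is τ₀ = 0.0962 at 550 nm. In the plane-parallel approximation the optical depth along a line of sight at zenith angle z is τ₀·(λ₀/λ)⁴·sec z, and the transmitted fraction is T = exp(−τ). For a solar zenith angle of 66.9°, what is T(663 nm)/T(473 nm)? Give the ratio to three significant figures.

Airmass: sec 66.9° = 2.5488.
τ(663 nm) = 0.0962 × (550/663)⁴ × 2.5488 = 0.0962 × 0.4736 × 2.5488 = 0.1161.
τ(473 nm) = 0.0962 × (550/473)⁴ × 2.5488 = 0.0962 × 1.8281 × 2.5488 = 0.4483.
T(663)/T(473) = exp(τ_B − τ_A) = exp(0.3321) = 1.3939.

1.39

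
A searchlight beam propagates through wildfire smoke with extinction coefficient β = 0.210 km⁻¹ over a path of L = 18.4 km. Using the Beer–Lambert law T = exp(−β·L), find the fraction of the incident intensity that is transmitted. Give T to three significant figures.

0.0210

τ = β·L = 0.210 × 18.4 = 3.8640.
T = exp(−3.8640) = 0.0210.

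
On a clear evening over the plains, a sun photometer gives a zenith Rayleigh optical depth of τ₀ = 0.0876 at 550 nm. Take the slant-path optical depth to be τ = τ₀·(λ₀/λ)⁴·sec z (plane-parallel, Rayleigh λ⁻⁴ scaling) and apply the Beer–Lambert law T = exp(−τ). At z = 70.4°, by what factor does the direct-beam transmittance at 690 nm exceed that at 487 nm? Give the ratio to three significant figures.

Airmass: sec 70.4° = 2.9811.
τ(690 nm) = 0.0876 × (550/690)⁴ × 2.9811 = 0.0876 × 0.4037 × 2.9811 = 0.1054.
τ(487 nm) = 0.0876 × (550/487)⁴ × 2.9811 = 0.0876 × 1.6268 × 2.9811 = 0.4248.
T(690)/T(487) = exp(τ_B − τ_A) = exp(0.3194) = 1.3763.

1.38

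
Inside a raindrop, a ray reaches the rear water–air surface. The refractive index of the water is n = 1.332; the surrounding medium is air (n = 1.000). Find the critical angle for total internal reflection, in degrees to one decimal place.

sin θ_c = n_air / n = 1.000 / 1.332 = 0.7508.
θ_c = arcsin(0.7508) = 48.66°.

48.7°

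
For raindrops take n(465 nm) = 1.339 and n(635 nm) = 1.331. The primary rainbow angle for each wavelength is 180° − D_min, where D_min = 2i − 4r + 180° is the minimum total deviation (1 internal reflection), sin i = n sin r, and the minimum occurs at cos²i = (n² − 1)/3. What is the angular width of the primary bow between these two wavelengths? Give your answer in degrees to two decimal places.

At 465 nm (n = 1.339): cos²i = 0.26431 → i = 59.062°, r = 39.834°, D_min = 138.786°, rainbow angle = 41.214°.
At 635 nm (n = 1.331): cos²i = 0.25719 → i = 59.527°, r = 40.356°, D_min = 137.630°, rainbow angle = 42.370°.
Angular width = |41.214° − 42.370°| = 1.156°.

1.16°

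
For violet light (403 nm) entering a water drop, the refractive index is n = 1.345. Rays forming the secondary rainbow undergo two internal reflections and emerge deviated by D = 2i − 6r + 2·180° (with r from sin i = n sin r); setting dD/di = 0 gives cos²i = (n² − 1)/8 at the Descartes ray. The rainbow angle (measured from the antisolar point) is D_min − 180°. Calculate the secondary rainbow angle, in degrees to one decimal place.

cos²i = (1.80902 − 1)/8 = 0.10113; i = arccos(0.31801) = 71.458°.
sin r = sin 71.458°/1.345 = 0.70490; r = 44.821°.
D_min = 2·71.458° − 6·44.821° + 360° = 233.987°.
Rainbow angle = D_min − 180° = 53.987°.

54.0°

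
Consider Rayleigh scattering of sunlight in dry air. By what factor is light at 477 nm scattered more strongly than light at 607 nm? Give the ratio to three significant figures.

Rayleigh scattering ∝ λ⁻⁴, so the ratio of coefficients is the inverse fourth power of the wavelength ratio.
σ(477)/σ(607) = (607/477)⁴ = (1.2725)⁴ = 2.622.

2.62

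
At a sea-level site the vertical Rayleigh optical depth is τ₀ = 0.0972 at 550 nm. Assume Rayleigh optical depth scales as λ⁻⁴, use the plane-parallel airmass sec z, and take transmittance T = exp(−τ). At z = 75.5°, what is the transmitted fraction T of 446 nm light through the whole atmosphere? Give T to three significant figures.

sec 75.5° = 3.9939.
τ = 0.0972 × (550/446)⁴ × 3.9939 = 0.0972 × 2.3127 × 3.9939 = 0.8978.
T = exp(−0.8978) = 0.4075.

0.407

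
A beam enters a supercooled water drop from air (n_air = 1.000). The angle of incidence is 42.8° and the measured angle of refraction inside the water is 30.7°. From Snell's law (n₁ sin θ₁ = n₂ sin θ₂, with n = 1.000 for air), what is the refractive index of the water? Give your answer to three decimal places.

1.331

n = sin θ_i / sin θ_r = sin 42.8° / sin 30.7° = 0.6794 / 0.5105 = 1.3308.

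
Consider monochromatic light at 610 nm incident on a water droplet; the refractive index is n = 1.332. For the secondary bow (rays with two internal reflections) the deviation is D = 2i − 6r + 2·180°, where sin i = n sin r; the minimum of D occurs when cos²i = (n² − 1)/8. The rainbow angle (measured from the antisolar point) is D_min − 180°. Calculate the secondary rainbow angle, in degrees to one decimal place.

50.6°

cos²i = (1.77422 − 1)/8 = 0.09678; i = arccos(0.31109) = 71.875°.
sin r = sin 71.875°/1.332 = 0.71350; r = 45.520°.
D_min = 2·71.875° − 6·45.520° + 360° = 230.628°.
Rainbow angle = D_min − 180° = 50.628°.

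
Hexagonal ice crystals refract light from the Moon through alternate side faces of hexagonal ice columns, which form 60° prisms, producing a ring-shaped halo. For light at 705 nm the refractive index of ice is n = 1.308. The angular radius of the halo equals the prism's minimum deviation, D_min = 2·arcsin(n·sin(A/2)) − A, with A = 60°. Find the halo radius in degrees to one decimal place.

n·sin(A/2) = 1.308 × sin 30° = 1.308 × 0.5000 = 0.6540.
D_min = 2·arcsin(0.6540) − 60° = 2 × 40.844° − 60° = 21.688°.

21.7°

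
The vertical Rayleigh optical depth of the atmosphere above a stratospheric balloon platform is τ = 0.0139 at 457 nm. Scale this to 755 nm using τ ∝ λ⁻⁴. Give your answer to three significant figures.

τ(755 nm) = τ(457 nm) × (457/755)⁴ = 0.0139 × (0.6053)⁴ = 0.0139 × 0.1342 = 0.0019.

0.00187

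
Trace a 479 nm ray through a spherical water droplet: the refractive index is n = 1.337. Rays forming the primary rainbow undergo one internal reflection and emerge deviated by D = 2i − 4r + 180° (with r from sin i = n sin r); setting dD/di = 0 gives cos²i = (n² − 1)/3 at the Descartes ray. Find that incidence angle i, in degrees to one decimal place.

cos²i = (1.337² − 1)/3 = (1.78757 − 1)/3 = 0.26252.
cos i = 0.51237, so i = 59.178°.

59.2°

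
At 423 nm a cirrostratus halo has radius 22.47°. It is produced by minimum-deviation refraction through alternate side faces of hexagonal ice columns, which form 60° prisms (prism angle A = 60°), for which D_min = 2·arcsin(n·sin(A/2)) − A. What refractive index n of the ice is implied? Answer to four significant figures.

Rearranging: n = sin((D_min + A)/2) / sin(A/2).
(D_min + A)/2 = (22.47° + 60°)/2 = 41.235°.
n = sin 41.235° / sin 30° = 0.6591 / 0.5000 = 1.3183.

1.318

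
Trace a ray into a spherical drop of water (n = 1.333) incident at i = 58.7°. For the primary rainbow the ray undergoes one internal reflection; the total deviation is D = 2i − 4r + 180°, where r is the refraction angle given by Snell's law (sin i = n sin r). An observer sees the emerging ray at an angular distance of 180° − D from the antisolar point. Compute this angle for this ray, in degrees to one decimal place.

sin r = sin 58.7° / 1.333 = 0.8545/1.333 = 0.6410; r = 39.87°.
D = 2·58.7° − 4·39.87° + 180° = 117.40° − 159.47° + 180° = 137.93°.
Angle from antisolar point = 180° − D = 42.07°.

42.1°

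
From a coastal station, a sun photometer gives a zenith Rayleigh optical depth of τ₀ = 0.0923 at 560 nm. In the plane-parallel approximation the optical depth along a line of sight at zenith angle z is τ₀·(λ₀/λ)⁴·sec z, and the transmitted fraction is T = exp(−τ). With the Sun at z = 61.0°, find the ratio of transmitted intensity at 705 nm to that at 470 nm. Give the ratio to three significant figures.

1.36

Airmass: sec 61.0° = 2.0627.
τ(705 nm) = 0.0923 × (560/705)⁴ × 2.0627 = 0.0923 × 0.3981 × 2.0627 = 0.0758.
τ(470 nm) = 0.0923 × (560/470)⁴ × 2.0627 = 0.0923 × 2.0154 × 2.0627 = 0.3837.
T(705)/T(470) = exp(τ_B − τ_A) = exp(0.3079) = 1.3606.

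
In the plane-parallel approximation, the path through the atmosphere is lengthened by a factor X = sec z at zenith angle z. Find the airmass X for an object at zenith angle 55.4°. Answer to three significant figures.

X = sec z = 1/cos 55.4° = 1/0.5678 = 1.7610.

1.76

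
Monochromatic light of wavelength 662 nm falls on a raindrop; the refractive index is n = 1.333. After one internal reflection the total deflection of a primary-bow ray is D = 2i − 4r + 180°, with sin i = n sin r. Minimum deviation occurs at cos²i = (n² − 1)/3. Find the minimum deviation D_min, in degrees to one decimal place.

cos²i = (1.77689 − 1)/3 = 0.25896; i = arccos(0.50888) = 59.410°.
sin r = sin 59.410°/1.333 = 0.64579; r = 40.225°.
D_min = 2·59.410° − 4·40.225° + 180° = 137.922°.

137.9°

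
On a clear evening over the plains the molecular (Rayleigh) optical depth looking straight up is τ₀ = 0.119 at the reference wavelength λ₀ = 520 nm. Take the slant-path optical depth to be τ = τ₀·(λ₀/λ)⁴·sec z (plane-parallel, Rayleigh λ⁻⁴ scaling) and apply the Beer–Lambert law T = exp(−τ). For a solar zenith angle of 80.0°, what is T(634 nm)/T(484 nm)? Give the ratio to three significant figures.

1.83

Airmass: sec 80.0° = 5.7588.
τ(634 nm) = 0.119 × (520/634)⁴ × 5.7588 = 0.119 × 0.4525 × 5.7588 = 0.3101.
τ(484 nm) = 0.119 × (520/484)⁴ × 5.7588 = 0.119 × 1.3324 × 5.7588 = 0.9131.
T(634)/T(484) = exp(τ_B − τ_A) = exp(0.6030) = 1.8275.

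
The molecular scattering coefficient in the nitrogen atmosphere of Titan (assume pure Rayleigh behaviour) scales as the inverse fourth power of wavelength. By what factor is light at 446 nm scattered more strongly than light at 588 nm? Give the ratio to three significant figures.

3.02

Rayleigh scattering ∝ λ⁻⁴, so the ratio of coefficients is the inverse fourth power of the wavelength ratio.
σ(446)/σ(588) = (588/446)⁴ = (1.3184)⁴ = 3.021.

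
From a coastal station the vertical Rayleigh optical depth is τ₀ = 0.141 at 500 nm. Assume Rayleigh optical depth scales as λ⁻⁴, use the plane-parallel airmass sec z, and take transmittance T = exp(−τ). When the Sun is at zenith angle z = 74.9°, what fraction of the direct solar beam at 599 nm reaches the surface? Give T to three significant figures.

sec 74.9° = 3.8387.
τ = 0.141 × (500/599)⁴ × 3.8387 = 0.141 × 0.4855 × 3.8387 = 0.2628.
T = exp(−0.2628) = 0.7689.

0.769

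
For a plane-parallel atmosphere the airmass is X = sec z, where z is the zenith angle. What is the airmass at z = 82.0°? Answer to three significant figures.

7.19

X = sec z = 1/cos 82.0° = 1/0.1392 = 7.1853.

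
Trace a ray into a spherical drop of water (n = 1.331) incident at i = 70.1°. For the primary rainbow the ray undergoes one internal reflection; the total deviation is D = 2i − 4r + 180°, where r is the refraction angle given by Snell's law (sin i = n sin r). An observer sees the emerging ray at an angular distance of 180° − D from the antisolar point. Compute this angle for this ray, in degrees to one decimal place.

sin r = sin 70.1° / 1.331 = 0.9403/1.331 = 0.7065; r = 44.95°.
D = 2·70.1° − 4·44.95° + 180° = 140.20° − 179.79° + 180° = 140.41°.
Angle from antisolar point = 180° − D = 39.59°.

39.6°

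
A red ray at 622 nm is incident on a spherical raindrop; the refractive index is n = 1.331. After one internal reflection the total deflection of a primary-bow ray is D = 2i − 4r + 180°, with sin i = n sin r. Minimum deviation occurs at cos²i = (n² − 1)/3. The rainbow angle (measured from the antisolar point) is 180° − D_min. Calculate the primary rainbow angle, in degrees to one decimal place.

cos²i = (1.77156 − 1)/3 = 0.25719; i = arccos(0.50714) = 59.527°.
sin r = sin 59.527°/1.331 = 0.64753; r = 40.356°.
D_min = 2·59.527° − 4·40.356° + 180° = 137.630°.
Rainbow angle = 180° − D_min = 42.370°.

42.4°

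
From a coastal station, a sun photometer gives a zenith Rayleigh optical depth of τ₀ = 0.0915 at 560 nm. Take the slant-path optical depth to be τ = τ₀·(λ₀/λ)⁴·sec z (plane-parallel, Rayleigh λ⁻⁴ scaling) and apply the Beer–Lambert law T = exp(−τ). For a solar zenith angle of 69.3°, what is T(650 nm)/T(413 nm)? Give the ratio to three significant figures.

Airmass: sec 69.3° = 2.8291.
τ(650 nm) = 0.0915 × (560/650)⁴ × 2.8291 = 0.0915 × 0.5509 × 2.8291 = 0.1426.
τ(413 nm) = 0.0915 × (560/413)⁴ × 2.8291 = 0.0915 × 3.3803 × 2.8291 = 0.8750.
T(650)/T(413) = exp(τ_B − τ_A) = exp(0.7324) = 2.0801.

2.08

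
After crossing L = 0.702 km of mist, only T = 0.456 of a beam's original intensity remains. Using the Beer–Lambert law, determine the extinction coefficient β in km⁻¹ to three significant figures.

1.12 km⁻¹

Beer–Lambert: T = exp(−βL) ⇒ β = −ln(T)/L = −ln(0.456)/0.702 = 0.7853/0.702 = 1.119 km⁻¹.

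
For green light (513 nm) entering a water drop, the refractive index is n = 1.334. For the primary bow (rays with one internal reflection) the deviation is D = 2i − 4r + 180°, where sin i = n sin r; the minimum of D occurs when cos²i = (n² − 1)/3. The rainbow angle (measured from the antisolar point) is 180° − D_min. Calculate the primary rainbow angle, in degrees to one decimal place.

cos²i = (1.77956 − 1)/3 = 0.25985; i = arccos(0.50976) = 59.352°.
sin r = sin 59.352°/1.334 = 0.64492; r = 40.159°.
D_min = 2·59.352° − 4·40.159° + 180° = 138.067°.
Rainbow angle = 180° − D_min = 41.933°.

41.9°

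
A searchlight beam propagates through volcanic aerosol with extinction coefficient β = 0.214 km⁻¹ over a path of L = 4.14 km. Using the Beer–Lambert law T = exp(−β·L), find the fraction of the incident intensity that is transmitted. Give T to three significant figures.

0.412

τ = β·L = 0.214 × 4.14 = 0.8860.
T = exp(−0.8860) = 0.4123.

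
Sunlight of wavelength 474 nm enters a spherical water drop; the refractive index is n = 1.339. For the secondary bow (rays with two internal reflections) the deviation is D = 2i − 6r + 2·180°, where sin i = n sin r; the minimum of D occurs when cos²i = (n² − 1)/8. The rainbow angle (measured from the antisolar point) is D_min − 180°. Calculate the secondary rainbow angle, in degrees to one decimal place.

52.5°

cos²i = (1.79292 − 1)/8 = 0.09912; i = arccos(0.31483) = 71.650°.
sin r = sin 71.650°/1.339 = 0.70885; r = 45.141°.
D_min = 2·71.650° − 6·45.141° + 360° = 232.451°.
Rainbow angle = D_min − 180° = 52.451°.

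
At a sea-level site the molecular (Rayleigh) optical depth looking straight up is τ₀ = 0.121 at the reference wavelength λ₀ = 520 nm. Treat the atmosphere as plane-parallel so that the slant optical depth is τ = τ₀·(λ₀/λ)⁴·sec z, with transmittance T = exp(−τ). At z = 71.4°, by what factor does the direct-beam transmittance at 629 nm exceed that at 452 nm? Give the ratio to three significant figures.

Airmass: sec 71.4° = 3.1352.
τ(629 nm) = 0.121 × (520/629)⁴ × 3.1352 = 0.121 × 0.4671 × 3.1352 = 0.1772.
τ(452 nm) = 0.121 × (520/452)⁴ × 3.1352 = 0.121 × 1.7517 × 3.1352 = 0.6645.
T(629)/T(452) = exp(τ_B − τ_A) = exp(0.4873) = 1.6280.

1.63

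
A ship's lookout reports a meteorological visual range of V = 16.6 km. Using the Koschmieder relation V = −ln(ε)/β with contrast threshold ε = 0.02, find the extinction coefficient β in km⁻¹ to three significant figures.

0.236 km⁻¹

β = −ln(0.02) / V = 3.912 / 16.6 = 0.2357 km⁻¹.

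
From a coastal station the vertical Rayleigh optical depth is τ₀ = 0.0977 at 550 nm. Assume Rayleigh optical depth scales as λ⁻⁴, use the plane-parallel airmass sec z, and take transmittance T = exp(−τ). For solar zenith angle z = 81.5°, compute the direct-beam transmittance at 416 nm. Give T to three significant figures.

0.133

sec 81.5° = 6.7655.
τ = 0.0977 × (550/416)⁴ × 6.7655 = 0.0977 × 3.0555 × 6.7655 = 2.0196.
T = exp(−2.0196) = 0.1327.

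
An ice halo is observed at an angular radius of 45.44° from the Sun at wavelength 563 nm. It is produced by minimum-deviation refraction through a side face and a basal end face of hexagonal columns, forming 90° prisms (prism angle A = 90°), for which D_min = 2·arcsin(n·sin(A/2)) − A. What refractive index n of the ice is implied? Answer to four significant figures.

Rearranging: n = sin((D_min + A)/2) / sin(A/2).
(D_min + A)/2 = (45.44° + 90°)/2 = 67.720°.
n = sin 67.720° / sin 45° = 0.9253 / 0.7071 = 1.3086.

1.309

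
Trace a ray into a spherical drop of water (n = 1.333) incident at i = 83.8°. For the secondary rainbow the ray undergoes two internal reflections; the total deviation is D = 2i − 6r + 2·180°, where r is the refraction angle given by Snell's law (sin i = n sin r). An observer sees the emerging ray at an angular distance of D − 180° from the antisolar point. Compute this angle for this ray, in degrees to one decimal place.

58.2°

sin r = sin 83.8° / 1.333 = 0.9942/1.333 = 0.7458; r = 48.23°.
D = 2·83.8° − 6·48.23° + 2·180° = 167.60° − 289.37° + 360° = 238.23°.
Angle from antisolar point = D − 180° = 58.23°.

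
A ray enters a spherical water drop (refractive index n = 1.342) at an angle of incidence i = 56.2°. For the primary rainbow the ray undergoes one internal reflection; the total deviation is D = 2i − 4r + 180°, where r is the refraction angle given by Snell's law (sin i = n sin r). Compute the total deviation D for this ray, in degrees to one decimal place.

139.4°

sin r = sin 56.2° / 1.342 = 0.8310/1.342 = 0.6192; r = 38.26°.
D = 2·56.2° − 4·38.26° + 180° = 112.40° − 153.03° + 180° = 139.37°.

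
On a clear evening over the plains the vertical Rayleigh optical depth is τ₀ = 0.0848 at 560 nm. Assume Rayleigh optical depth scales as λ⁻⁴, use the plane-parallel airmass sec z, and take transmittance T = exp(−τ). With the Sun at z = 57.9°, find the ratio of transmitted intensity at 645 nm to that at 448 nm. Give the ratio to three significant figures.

1.35

Airmass: sec 57.9° = 1.8818.
τ(645 nm) = 0.0848 × (560/645)⁴ × 1.8818 = 0.0848 × 0.5682 × 1.8818 = 0.0907.
τ(448 nm) = 0.0848 × (560/448)⁴ × 1.8818 = 0.0848 × 2.4414 × 1.8818 = 0.3896.
T(645)/T(448) = exp(τ_B − τ_A) = exp(0.2989) = 1.3484.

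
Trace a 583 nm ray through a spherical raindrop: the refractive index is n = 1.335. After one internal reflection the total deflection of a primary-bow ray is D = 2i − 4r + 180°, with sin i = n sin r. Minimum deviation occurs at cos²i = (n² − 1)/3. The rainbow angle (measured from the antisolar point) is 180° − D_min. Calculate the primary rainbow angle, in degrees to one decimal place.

41.8°

cos²i = (1.78222 − 1)/3 = 0.26074; i = arccos(0.51063) = 59.294°.
sin r = sin 59.294°/1.335 = 0.64405; r = 40.094°.
D_min = 2·59.294° − 4·40.094° + 180° = 138.212°.
Rainbow angle = 180° − D_min = 41.788°.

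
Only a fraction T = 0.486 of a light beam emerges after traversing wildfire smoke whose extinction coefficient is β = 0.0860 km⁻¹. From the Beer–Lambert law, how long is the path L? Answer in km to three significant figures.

Beer–Lambert: T = exp(−βL) ⇒ L = −ln(T)/β = −ln(0.486)/0.0860 = 0.7215/0.0860 = 8.39 km.

8.39 km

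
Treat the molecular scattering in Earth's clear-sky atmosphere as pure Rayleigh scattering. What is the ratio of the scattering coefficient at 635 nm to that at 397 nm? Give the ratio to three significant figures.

0.153

Rayleigh scattering ∝ λ⁻⁴, so the ratio of coefficients is the inverse fourth power of the wavelength ratio.
σ(635)/σ(397) = (397/635)⁴ = (0.6252)⁴ = 0.1528.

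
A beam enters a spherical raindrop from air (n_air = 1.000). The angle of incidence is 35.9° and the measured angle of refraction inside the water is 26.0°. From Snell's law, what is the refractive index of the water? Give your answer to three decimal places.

1.338

n = sin θ_i / sin θ_r = sin 35.9° / sin 26.0° = 0.5864 / 0.4384 = 1.3376.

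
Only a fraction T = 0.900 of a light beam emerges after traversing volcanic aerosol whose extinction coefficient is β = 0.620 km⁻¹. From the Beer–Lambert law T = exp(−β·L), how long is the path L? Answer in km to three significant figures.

0.170 km

Beer–Lambert: T = exp(−βL) ⇒ L = −ln(T)/β = −ln(0.900)/0.620 = 0.1054/0.620 = 0.1699 km.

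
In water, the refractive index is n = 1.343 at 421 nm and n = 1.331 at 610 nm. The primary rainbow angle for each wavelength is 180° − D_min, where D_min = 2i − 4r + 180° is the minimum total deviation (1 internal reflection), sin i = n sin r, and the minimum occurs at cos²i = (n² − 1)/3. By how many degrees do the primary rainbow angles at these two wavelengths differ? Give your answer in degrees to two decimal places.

At 421 nm (n = 1.343): cos²i = 0.26788 → i = 58.830°, r = 39.577°, D_min = 139.354°, rainbow angle = 40.646°.
At 610 nm (n = 1.331): cos²i = 0.25719 → i = 59.527°, r = 40.356°, D_min = 137.630°, rainbow angle = 42.370°.
Angular width = |40.646° − 42.370°| = 1.724°.

1.72°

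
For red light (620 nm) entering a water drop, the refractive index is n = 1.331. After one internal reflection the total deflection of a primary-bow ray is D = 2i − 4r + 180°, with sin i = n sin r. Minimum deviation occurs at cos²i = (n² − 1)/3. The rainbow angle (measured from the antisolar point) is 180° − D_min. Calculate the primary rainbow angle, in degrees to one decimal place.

42.4°

cos²i = (1.77156 − 1)/3 = 0.25719; i = arccos(0.50714) = 59.527°.
sin r = sin 59.527°/1.331 = 0.64753; r = 40.356°.
D_min = 2·59.527° − 4·40.356° + 180° = 137.630°.
Rainbow angle = 180° − D_min = 42.370°.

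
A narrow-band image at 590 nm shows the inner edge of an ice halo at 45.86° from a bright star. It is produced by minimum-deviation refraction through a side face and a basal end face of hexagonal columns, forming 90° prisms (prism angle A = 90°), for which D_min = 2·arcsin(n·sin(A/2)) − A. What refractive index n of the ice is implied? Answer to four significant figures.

1.311

Rearranging: n = sin((D_min + A)/2) / sin(A/2).
(D_min + A)/2 = (45.86° + 90°)/2 = 67.930°.
n = sin 67.930° / sin 45° = 0.9267 / 0.7071 = 1.3106.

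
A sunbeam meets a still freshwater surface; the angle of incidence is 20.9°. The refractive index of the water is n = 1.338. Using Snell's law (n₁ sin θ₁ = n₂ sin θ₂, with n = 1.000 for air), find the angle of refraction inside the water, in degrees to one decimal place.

Snell: sin θ_r = sin θ_i / n = sin 20.9° / 1.338 = 0.3567 / 1.338 = 0.2666.
θ_r = arcsin(0.2666) = 15.46°.

15.5°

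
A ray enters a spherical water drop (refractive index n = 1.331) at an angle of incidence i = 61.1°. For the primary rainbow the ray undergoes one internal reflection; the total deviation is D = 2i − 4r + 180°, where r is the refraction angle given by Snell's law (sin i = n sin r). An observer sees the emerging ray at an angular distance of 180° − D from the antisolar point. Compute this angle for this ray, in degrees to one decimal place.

sin r = sin 61.1° / 1.331 = 0.8755/1.331 = 0.6577; r = 41.13°.
D = 2·61.1° − 4·41.13° + 180° = 122.20° − 164.51° + 180° = 137.69°.
Angle from antisolar point = 180° − D = 42.31°.

42.3°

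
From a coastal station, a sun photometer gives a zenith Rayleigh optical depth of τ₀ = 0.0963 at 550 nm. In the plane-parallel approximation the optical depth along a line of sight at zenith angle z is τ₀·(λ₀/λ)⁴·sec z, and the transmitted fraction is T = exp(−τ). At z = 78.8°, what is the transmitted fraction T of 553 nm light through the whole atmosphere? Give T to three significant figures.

0.616

sec 78.8° = 5.1484.
τ = 0.0963 × (550/553)⁴ × 5.1484 = 0.0963 × 0.9785 × 5.1484 = 0.4851.
T = exp(−0.4851) = 0.6156.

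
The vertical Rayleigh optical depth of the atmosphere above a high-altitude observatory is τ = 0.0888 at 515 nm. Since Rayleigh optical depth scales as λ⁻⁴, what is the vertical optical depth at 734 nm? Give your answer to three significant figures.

τ(734 nm) = τ(515 nm) × (515/734)⁴ = 0.0888 × (0.7016)⁴ = 0.0888 × 0.2424 = 0.0215.

0.0215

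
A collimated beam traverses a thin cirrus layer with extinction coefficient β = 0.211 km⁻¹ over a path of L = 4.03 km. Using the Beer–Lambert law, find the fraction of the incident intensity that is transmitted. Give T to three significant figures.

τ = β·L = 0.211 × 4.03 = 0.8503.
T = exp(−0.8503) = 0.4273.

0.427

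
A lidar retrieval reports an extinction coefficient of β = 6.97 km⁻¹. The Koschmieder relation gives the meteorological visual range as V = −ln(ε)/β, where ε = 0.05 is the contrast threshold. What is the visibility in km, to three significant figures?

V = −ln(0.05) / 6.97 = 2.996 / 6.97 = 0.4298 km.

0.430 km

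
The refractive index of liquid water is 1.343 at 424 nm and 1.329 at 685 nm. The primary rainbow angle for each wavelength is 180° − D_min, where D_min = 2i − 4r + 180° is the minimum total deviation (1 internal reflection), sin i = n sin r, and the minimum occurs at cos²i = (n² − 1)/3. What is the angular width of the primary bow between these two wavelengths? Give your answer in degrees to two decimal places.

At 424 nm (n = 1.343): cos²i = 0.26788 → i = 58.830°, r = 39.577°, D_min = 139.354°, rainbow angle = 40.646°.
At 685 nm (n = 1.329): cos²i = 0.25541 → i = 59.643°, r = 40.487°, D_min = 137.337°, rainbow angle = 42.663°.
Angular width = |40.646° − 42.663°| = 2.017°.

2.02°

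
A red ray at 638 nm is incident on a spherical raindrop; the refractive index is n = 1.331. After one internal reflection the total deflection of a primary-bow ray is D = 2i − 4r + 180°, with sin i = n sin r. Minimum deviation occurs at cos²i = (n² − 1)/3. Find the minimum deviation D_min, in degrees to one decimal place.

137.6°

cos²i = (1.77156 − 1)/3 = 0.25719; i = arccos(0.50714) = 59.527°.
sin r = sin 59.527°/1.331 = 0.64753; r = 40.356°.
D_min = 2·59.527° − 4·40.356° + 180° = 137.630°.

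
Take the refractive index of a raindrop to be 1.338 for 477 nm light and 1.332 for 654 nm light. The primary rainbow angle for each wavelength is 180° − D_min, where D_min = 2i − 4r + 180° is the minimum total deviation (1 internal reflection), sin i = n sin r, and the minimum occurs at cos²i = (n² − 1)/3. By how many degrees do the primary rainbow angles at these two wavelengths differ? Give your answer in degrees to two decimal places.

0.87°

At 477 nm (n = 1.338): cos²i = 0.26341 → i = 59.120°, r = 39.899°, D_min = 138.643°, rainbow angle = 41.357°.
At 654 nm (n = 1.332): cos²i = 0.25807 → i = 59.469°, r = 40.290°, D_min = 137.776°, rainbow angle = 42.224°.
Angular width = |41.357° − 42.224°| = 0.867°.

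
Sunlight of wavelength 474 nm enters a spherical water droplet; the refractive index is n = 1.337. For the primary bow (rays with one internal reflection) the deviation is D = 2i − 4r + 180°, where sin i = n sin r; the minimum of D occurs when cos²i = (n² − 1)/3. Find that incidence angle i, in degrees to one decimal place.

cos²i = (1.337² − 1)/3 = (1.78757 − 1)/3 = 0.26252.
cos i = 0.51237, so i = 59.178°.

59.2°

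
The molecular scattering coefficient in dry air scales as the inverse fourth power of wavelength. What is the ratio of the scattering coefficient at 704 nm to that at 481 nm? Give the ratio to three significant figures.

0.218

Rayleigh scattering ∝ λ⁻⁴, so the ratio of coefficients is the inverse fourth power of the wavelength ratio.
σ(704)/σ(481) = (481/704)⁴ = (0.6832)⁴ = 0.2179.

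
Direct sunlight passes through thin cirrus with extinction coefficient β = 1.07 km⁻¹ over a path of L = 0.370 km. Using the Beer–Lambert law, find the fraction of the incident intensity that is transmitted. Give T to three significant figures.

τ = β·L = 1.07 × 0.370 = 0.3959.
T = exp(−0.3959) = 0.6731.

0.673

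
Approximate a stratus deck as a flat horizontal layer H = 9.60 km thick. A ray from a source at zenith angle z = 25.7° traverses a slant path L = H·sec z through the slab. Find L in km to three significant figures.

10.7 km

sec z = 1/cos 25.7° = 1.1098.
L = 9.60 × 1.1098 = 10.654 km.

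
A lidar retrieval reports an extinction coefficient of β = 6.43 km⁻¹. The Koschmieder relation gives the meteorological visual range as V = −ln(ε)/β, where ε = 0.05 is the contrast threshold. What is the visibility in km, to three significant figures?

V = −ln(0.05) / 6.43 = 2.996 / 6.43 = 0.4659 km.

0.466 km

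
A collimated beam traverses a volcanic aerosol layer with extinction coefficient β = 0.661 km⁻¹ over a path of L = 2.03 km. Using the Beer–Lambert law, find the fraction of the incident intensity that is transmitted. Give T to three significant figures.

τ = β·L = 0.661 × 2.03 = 1.3418.
T = exp(−1.3418) = 0.2614.

0.261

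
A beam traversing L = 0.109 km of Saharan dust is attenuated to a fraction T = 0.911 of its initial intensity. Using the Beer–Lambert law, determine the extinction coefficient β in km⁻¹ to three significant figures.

Beer–Lambert: T = exp(−βL) ⇒ β = −ln(T)/L = −ln(0.911)/0.109 = 0.0932/0.109 = 0.8552 km⁻¹.

0.855 km⁻¹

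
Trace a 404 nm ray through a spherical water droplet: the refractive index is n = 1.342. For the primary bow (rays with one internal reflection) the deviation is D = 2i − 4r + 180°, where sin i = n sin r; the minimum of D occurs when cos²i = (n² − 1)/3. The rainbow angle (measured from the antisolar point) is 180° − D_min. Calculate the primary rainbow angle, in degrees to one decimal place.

cos²i = (1.80096 − 1)/3 = 0.26699; i = arccos(0.51671) = 58.888°.
sin r = sin 58.888°/1.342 = 0.63797; r = 39.641°.
D_min = 2·58.888° − 4·39.641° + 180° = 139.213°.
Rainbow angle = 180° − D_min = 40.787°.

40.8°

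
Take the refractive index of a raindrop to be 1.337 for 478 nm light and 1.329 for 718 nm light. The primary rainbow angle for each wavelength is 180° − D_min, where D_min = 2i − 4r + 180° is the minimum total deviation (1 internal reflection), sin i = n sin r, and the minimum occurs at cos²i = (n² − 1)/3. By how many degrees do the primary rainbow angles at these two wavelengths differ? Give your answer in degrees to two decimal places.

At 478 nm (n = 1.337): cos²i = 0.26252 → i = 59.178°, r = 39.964°, D_min = 138.500°, rainbow angle = 41.500°.
At 718 nm (n = 1.329): cos²i = 0.25541 → i = 59.643°, r = 40.487°, D_min = 137.337°, rainbow angle = 42.663°.
Angular width = |41.500° − 42.663°| = 1.163°.

1.16°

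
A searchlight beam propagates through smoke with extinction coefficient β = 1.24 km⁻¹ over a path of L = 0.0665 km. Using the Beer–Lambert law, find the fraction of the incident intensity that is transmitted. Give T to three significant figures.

0.921

τ = β·L = 1.24 × 0.0665 = 0.0825.
T = exp(−0.0825) = 0.9208.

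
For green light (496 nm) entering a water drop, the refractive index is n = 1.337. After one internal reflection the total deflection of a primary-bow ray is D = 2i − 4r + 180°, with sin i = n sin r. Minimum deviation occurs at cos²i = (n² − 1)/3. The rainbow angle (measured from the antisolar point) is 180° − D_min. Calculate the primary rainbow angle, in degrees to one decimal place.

41.5°

cos²i = (1.78757 − 1)/3 = 0.26252; i = arccos(0.51237) = 59.178°.
sin r = sin 59.178°/1.337 = 0.64231; r = 39.964°.
D_min = 2·59.178° − 4·39.964° + 180° = 138.500°.
Rainbow angle = 180° − D_min = 41.500°.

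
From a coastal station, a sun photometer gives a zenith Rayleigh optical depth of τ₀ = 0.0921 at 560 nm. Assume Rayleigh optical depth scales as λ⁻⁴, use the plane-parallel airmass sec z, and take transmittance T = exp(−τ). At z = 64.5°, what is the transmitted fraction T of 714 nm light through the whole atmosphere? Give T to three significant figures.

sec 64.5° = 2.3228.
τ = 0.0921 × (560/714)⁴ × 2.3228 = 0.0921 × 0.3784 × 2.3228 = 0.0810.
T = exp(−0.0810) = 0.9222.

0.922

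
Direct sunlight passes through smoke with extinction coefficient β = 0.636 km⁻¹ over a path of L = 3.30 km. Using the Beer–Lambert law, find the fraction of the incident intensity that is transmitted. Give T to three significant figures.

0.123

τ = β·L = 0.636 × 3.30 = 2.0988.
T = exp(−2.0988) = 0.1226.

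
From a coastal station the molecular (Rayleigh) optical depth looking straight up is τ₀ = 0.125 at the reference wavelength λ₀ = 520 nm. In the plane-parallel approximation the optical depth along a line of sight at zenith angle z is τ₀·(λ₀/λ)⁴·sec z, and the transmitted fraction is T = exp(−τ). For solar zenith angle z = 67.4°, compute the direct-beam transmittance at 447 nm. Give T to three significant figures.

sec 67.4° = 2.6022.
τ = 0.125 × (520/447)⁴ × 2.6022 = 0.125 × 1.8314 × 2.6022 = 0.5957.
T = exp(−0.5957) = 0.5512.

0.551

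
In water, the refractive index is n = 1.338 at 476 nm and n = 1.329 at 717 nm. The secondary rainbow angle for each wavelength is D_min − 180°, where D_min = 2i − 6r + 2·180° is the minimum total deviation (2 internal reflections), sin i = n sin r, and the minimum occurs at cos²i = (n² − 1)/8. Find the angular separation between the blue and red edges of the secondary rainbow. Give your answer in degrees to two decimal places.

2.36°

At 476 nm (n = 1.338): cos²i = 0.09878 → i = 71.682°, r = 45.195°, D_min = 232.193°, rainbow angle = 52.193°.
At 717 nm (n = 1.329): cos²i = 0.09578 → i = 71.972°, r = 45.685°, D_min = 229.837°, rainbow angle = 49.837°.
Angular width = |52.193° − 49.837°| = 2.356°.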